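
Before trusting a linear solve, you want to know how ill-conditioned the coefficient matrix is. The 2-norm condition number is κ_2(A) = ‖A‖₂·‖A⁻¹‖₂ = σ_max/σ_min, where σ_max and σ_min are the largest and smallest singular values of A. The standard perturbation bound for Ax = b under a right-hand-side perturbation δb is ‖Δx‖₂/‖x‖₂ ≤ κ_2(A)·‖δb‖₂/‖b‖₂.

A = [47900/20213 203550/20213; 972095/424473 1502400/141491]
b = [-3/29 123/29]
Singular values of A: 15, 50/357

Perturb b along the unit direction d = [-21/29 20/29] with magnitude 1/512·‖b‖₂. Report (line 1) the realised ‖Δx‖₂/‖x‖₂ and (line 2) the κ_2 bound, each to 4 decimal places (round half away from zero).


largest singular value 15, smallest 50/357
κ = σ_max/σ_min = 15/(50/357) = 107.1000
κ_2(A)·‖δb‖/‖b‖ = 0.2092
solve Ax = b  →  x = [-20.8537 4.8971]
2-norm of b is 4.2426; of x, 21.4209
δb = ε·‖b‖·d = [-0.0060 0.0057]; solving A·Δx = δb gives ‖Δx‖ = 0.0592
relative error = 0.0028
so the bound overstates the realised error by a factor of ≈ 75.7344 (computed from the unrounded values)

0.0028
0.2092


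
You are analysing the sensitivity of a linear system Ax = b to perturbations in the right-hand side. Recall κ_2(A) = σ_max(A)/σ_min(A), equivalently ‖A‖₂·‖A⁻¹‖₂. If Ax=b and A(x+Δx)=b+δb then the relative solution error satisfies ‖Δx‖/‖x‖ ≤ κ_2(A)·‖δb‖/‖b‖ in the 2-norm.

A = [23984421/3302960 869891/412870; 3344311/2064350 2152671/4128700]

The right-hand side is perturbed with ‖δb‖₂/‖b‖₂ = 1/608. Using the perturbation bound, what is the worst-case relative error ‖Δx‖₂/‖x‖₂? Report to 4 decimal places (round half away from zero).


AᵀA = [8981031466849/162247840000 327419752779/20280980000; 327419752779/20280980000 47772175861/10140490000]; tr = 15592618049/259596544, det = 577200625/4153544704
char-poly roots: 961/16 and 600625/259596544
so κ_2 = √((961/16) / (600625/259596544)) = 161.1200
bound on ‖Δx‖/‖x‖: κ·ε = 161.1200·1/608 = 0.2650

0.2650


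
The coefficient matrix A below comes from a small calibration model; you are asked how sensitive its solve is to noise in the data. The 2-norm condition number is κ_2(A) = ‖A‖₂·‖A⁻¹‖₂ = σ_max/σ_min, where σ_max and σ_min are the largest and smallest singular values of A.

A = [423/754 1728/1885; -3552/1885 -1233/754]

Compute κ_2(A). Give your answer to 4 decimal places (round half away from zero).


AᵀA = [325089/84100 3024/841; 3024/841 295569/84100]; tr = 369/50, det = 6561/10000
solving λ² − 369/50·λ + 6561/10000 = 0 gives λ = 729/100, 9/100
so κ_2 = √((729/100) / (9/100)) = 9.0000

9.0000


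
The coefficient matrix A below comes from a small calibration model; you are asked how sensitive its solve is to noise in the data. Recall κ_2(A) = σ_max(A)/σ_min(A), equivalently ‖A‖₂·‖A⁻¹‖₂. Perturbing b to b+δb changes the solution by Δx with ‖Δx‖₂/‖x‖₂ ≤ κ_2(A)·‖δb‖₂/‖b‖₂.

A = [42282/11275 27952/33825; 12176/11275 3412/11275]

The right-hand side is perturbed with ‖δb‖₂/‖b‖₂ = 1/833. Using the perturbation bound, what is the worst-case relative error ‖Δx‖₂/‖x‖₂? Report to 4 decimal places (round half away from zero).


M = AᵀA = [3097636/203401 696800/203401; 696800/203401 1417744/1830609]. tr(M)=17428/1089, det(M)=64/1089
eigenvalues of AᵀA: λ = (tr ± √(tr²−4·det))/2 = 16, 4/1089
so κ_2 = √(16 / (4/1089)) = 66.0000
bound on ‖Δx‖/‖x‖: κ·ε = 66.0000·1/833 = 0.0792

0.0792


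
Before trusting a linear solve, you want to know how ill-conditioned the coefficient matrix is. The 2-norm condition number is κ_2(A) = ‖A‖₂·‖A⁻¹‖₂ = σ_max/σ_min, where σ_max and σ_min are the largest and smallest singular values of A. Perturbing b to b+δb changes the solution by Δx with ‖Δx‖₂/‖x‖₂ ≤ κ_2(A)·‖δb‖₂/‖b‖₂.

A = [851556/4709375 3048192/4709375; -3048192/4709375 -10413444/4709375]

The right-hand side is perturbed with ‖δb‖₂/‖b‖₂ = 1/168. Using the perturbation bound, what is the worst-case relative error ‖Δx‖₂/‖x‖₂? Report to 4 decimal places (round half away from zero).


1.7940

AᵀA = [16026595344/35485140625 54940612608/35485140625; 54940612608/35485140625 188370064656/35485140625]; tr = 327034656/56776225, det = 20736/56776225
char-poly roots: 144/25 and 144/2271049
κ_2(A) = √(λ_max/λ_min) = √((144/25) / (144/2271049)) = 301.4000
κ_2(A)·‖δb‖/‖b‖ = 1.7940


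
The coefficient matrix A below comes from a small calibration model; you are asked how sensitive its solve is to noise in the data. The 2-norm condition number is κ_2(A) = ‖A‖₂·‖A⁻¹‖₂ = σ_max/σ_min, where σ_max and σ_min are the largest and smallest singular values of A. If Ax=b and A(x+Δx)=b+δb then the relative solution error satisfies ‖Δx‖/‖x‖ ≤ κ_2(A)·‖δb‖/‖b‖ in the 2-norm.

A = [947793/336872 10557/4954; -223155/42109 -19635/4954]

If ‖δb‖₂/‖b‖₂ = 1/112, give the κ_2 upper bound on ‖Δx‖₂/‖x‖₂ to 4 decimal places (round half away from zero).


M = AᵀA = [14136309441/392673856 2650531653/98168464; 2650531653/98168464 248491737/12271058]. tr(M)=22088045025/392673856, det(M)=31640625/1570695424
solving λ² − 22088045025/392673856·λ + 31640625/1570695424 = 0 gives λ = 225/4, 140625/392673856
κ = σ_max/σ_min = (15/2)/(375/19816) = 396.3200
perturbation bound = 396.3200·1/112 = 3.5386

3.5386


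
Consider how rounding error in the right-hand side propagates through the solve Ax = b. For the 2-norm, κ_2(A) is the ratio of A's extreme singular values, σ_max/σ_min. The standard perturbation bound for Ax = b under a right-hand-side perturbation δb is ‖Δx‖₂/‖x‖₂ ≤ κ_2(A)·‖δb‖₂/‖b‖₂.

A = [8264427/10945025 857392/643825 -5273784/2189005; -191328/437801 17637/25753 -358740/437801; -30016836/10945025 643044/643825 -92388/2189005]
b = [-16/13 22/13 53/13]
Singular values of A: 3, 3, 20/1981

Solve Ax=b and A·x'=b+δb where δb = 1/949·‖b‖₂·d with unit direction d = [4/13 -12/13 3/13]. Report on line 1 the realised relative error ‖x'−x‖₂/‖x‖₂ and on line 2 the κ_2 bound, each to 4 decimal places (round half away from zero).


0.0048
0.3131

largest singular value 3, smallest 20/1981
condition number: 3 ÷ (20/1981) = 297.1500
perturbation bound = 297.1500·1/949 = 0.3131
solve Ax = b  →  x = [-29.3945 -78.8400 -52.2814]
2-norm of b is 4.5826; of x, 99.0612
δb = ε·‖b‖·d = [0.0015 -0.0045 0.0011]; solving A·Δx = δb gives ‖Δx‖ = 0.4783
relative error = 0.0048
so the bound overstates the realised error by a factor of ≈ 64.8508 (computed from the unrounded values)


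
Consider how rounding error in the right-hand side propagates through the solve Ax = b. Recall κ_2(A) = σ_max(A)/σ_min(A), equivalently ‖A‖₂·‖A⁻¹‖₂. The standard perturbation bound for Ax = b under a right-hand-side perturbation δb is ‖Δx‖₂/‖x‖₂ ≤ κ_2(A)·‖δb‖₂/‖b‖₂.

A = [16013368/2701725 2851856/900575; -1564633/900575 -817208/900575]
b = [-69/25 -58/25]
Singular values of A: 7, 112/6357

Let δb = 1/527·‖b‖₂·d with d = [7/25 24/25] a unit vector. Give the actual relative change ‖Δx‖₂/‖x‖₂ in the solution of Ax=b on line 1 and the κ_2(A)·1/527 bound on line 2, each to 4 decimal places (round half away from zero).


from the listed singular values, σ₁ = 7, σ_n = 112/6357
condition number: 7 ÷ (112/6357) = 397.3125
bound on ‖Δx‖/‖x‖: κ·ε = 397.3125·1/527 = 0.7539
solve Ax = b  →  x = [79.8782 -150.3787]
‖b‖₂ = 3.6056 and ‖x‖₂ = 170.2770
with δb = [0.0019 0.0066], A·Δx = δb → ‖Δx‖ = 0.3883
relative error = 0.0023
tightness: 0.0023 against a bound of 0.7539 (unrounded ratio ≈ 0.0030)

0.0023
0.7539


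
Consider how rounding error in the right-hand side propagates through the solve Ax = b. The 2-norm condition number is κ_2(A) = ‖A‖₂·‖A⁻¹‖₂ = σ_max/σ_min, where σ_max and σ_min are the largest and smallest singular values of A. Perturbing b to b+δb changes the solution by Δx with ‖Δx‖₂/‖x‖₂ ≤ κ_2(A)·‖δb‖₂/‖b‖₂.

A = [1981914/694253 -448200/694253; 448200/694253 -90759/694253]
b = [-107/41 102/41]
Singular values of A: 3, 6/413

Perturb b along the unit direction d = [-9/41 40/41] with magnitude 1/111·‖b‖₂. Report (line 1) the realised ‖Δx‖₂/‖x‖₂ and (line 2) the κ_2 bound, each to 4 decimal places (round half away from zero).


0.0108
1.8604

from the listed singular values, σ₁ = 3, σ_n = 6/413
κ = σ_max/σ_min = 3/(6/413) = 206.5000
bound on ‖Δx‖/‖x‖: κ·ε = 206.5000·1/111 = 1.8604
solve Ax = b  →  x = [44.6789 201.6098]
‖b‖ = 3.6056, ‖x‖ = 206.5011
δb = ε·‖b‖·d = [-0.0071 0.0317]; solving A·Δx = δb gives ‖Δx‖ = 2.2359
realised ‖Δx‖/‖x‖ = 0.0108
realised/bound (from unrounded values) ≈ 0.0058


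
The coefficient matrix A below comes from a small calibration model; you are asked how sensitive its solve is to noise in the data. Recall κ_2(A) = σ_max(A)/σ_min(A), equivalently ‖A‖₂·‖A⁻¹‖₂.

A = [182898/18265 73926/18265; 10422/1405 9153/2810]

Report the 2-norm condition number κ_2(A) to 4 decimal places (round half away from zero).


70.2500

form AᵀA = [2072325384/13344409 863263575/13344409; 863263575/13344409 1440743841/53377636] with trace 57574233/315844 and determinant 531441/78961
char-poly roots: 729/4 and 2916/78961
κ = σ_max/σ_min = (27/2)/(54/281) = 70.2500


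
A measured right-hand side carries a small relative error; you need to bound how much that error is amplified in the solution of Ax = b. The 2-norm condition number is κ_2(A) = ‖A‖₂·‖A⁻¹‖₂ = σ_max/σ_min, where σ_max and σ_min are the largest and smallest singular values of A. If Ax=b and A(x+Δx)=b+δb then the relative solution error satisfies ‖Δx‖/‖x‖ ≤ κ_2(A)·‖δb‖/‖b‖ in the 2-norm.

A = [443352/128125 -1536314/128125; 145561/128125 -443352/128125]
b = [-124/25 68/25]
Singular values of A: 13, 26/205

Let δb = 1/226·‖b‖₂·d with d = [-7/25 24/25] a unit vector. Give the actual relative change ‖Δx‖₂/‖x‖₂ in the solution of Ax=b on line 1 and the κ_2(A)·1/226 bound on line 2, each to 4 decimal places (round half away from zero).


0.0063
0.4535

σ_max = 13, σ_min = 26/205
κ_2(A) = 13 / (26/205) = 102.5000
worst-case relative error ≤ 102.5000 × 1/226 = 0.4535
solve Ax = b  →  x = [30.1908 9.1262]
‖b‖₂ = 5.6569 and ‖x‖₂ = 31.5400
with δb = [-0.0070 0.0240], A·Δx = δb → ‖Δx‖ = 0.1974
dividing the unrounded norms, ‖Δx‖/‖x‖ = 0.0063
realised/bound (from unrounded values) ≈ 0.0138


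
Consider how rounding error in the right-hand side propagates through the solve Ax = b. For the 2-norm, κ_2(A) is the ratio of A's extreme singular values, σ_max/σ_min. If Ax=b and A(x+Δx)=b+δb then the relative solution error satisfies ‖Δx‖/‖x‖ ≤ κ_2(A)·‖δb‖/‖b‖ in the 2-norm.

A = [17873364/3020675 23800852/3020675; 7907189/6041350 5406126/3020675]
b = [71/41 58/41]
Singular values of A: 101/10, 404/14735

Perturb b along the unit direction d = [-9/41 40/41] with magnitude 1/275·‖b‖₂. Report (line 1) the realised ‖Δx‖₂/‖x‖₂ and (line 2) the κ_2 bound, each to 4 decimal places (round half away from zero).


0.0081
1.3395

from the listed singular values, σ₁ = 101/10, σ_n = 404/14735
condition number: (101/10) ÷ (404/14735) = 368.3750
perturbation bound = 368.3750·1/275 = 1.3395
solve Ax = b  →  x = [-29.0594 22.0421]
‖b‖ = 2.2361, ‖x‖ = 36.4733
δb = ε·‖b‖·d = [-0.0018 0.0079]; solving A·Δx = δb gives ‖Δx‖ = 0.2966
realised ‖Δx‖/‖x‖ = 0.0081
realised/bound (from unrounded values) ≈ 0.0061


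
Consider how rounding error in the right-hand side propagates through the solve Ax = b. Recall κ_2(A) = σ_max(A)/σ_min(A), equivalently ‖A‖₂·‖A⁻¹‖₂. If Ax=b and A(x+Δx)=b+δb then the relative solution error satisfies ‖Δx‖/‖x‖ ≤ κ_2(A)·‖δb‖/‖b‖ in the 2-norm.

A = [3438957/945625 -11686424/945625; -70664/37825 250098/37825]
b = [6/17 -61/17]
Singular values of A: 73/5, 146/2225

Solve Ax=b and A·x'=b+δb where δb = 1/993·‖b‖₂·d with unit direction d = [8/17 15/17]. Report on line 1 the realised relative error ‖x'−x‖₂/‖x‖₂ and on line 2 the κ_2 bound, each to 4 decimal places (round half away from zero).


0.0012
0.2241

largest singular value 73/5, smallest 146/2225
κ = σ_max/σ_min = (73/5)/(146/2225) = 222.5000
bound on ‖Δx‖/‖x‖: κ·ε = 222.5000·1/993 = 0.2241
solve Ax = b  →  x = [-43.8521 -12.9329]
‖b‖ = 3.6056, ‖x‖ = 45.7194
with δb = [0.0017 0.0032], A·Δx = δb → ‖Δx‖ = 0.0553
relative error = 0.0012
so the bound overstates the realised error by a factor of ≈ 185.1320 (computed from the unrounded values)


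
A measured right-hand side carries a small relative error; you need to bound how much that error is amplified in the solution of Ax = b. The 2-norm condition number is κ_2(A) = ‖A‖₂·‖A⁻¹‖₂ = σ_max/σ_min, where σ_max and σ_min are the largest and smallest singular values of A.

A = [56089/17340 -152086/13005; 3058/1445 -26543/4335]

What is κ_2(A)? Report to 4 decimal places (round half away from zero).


38.2500

M = AᵀA = [15545233/1040400 -19813871/390150; -19813871/390150 101975533/585225]. tr(M)=70860625/374544, det(M)=9150625/374544
char-poly roots: 3025/16 and 3025/23409
κ = σ_max/σ_min = (55/4)/(55/153) = 38.2500


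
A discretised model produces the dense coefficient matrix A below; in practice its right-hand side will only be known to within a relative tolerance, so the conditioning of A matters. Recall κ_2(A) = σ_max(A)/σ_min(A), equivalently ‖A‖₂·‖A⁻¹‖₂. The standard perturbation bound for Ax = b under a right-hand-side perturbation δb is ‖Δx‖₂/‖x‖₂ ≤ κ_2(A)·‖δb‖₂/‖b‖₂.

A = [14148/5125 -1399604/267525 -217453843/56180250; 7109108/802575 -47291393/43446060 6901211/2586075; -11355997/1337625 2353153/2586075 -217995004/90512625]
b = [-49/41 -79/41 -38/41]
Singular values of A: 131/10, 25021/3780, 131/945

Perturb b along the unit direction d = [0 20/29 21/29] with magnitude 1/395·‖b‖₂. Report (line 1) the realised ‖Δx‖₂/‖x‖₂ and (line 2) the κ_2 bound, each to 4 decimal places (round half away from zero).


0.0031
0.2392

σ_max = 131/10, σ_min = 131/945
condition number: (131/10) ÷ (131/945) = 94.5000
bound on ‖Δx‖/‖x‖: κ·ε = 94.5000·1/395 = 0.2392
solve Ax = b  →  x = [3.9664 9.6761 -9.9409]
‖b‖ = 2.4495, ‖x‖ = 14.4285
re-solving with b+δb shifts x by Δx of norm 0.0447
relative error = 0.0031
tightness: 0.0031 against a bound of 0.2392 (unrounded ratio ≈ 0.0130)


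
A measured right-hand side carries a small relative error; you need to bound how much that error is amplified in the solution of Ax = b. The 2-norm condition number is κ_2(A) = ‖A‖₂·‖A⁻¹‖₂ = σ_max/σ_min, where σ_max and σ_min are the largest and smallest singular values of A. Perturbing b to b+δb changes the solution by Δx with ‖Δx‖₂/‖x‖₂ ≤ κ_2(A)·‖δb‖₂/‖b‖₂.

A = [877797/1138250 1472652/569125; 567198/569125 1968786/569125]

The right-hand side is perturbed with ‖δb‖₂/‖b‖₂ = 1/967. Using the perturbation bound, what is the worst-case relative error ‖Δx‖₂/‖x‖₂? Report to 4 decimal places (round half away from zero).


0.2354

form AᵀA = [82295274321/51824522500 70521449418/12956130625; 70521449418/12956130625 241792889076/12956130625] with trace 1679146929/82919236 and determinant 164025/20729809
eigenvalues of AᵀA: λ = (tr ± √(tr²−4·det))/2 = 81/4, 8100/20729809
so κ_2 = √((81/4) / (8100/20729809)) = 227.6500
κ_2(A)·‖δb‖/‖b‖ = 0.2354


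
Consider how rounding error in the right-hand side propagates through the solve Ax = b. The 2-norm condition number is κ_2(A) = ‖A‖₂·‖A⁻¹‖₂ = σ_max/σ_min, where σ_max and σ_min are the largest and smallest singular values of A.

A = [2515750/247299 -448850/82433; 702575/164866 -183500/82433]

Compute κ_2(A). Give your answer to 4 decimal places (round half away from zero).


279.7500

M = AᵀA = [176085780625/1447498116 -7825906250/120624843; -7825906250/120624843 1391352500/40208281]. tr(M)=782610625/5008644, det(M)=390625/1252161
solving λ² − 782610625/5008644·λ + 390625/1252161 = 0 gives λ = 625/4, 2500/1252161
σ_max=√(625/4)=(25/2), σ_min=√(2500/1252161)=(50/1119) → κ = 279.7500


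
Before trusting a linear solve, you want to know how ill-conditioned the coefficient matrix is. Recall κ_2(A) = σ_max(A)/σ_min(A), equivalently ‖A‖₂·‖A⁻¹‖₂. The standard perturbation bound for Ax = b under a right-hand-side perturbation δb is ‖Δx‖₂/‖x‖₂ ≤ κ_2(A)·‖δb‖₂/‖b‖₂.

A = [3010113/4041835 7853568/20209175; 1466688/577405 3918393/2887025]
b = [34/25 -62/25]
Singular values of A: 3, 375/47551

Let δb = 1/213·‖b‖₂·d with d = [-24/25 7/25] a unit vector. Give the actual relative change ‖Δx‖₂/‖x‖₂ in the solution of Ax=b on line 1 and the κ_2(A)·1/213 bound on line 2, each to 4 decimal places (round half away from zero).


0.0066
1.7860

from the listed singular values, σ₁ = 3, σ_n = 375/47551
κ_2(A) = 3 / (375/47551) = 380.4080
perturbation bound = 380.4080·1/213 = 1.7860
solve Ax = b  →  x = [118.7555 -224.0831]
‖b‖₂ = 2.8284 and ‖x‖₂ = 253.6062
Δx = A⁻¹·δb where δb = 1/213·2.8284·d; ‖Δx‖ = 1.6838
relative error = 0.0066
tightness: 0.0066 against a bound of 1.7860 (unrounded ratio ≈ 0.0037)


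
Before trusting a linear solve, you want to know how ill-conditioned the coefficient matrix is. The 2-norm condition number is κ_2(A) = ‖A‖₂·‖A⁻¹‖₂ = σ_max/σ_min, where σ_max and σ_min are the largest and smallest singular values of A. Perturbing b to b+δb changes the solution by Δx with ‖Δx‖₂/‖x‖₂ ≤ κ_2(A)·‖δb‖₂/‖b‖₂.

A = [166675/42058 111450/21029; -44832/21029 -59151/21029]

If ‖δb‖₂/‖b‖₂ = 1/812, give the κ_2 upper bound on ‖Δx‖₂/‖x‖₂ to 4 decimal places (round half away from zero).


0.4570

form AᵀA = [123945289/6120676 41314263/1530169; 41314263/1530169 55086309/1530169] with trace 344290525/6120676 and determinant 140625/6120676
λ_max, λ_min = (344290525/6120676 ± √118532522724525625/37462674696976)/2 = 225/4, 625/1530169
κ_2(A) = √(λ_max/λ_min) = √((225/4) / (625/1530169)) = 371.1000
κ_2(A)·‖δb‖/‖b‖ = 0.4570


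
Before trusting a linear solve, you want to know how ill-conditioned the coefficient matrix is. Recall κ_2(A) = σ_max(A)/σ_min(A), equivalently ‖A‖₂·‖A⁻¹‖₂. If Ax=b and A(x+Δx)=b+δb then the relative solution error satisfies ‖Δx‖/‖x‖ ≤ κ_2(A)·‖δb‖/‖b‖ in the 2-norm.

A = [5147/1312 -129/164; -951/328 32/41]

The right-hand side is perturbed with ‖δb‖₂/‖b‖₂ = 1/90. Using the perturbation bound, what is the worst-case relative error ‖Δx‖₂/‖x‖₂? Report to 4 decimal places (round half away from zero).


0.3556

M = AᵀA = [40962025/1721344 -1150875/215168; -1150875/215168 33025/26896]. tr(M)=25625/1024, det(M)=625/1024
eigenvalues of AᵀA: λ = (tr ± √(tr²−4·det))/2 = 25, 25/1024
κ = σ_max/σ_min = 5/(5/32) = 32.0000
κ_2(A)·‖δb‖/‖b‖ = 0.3556


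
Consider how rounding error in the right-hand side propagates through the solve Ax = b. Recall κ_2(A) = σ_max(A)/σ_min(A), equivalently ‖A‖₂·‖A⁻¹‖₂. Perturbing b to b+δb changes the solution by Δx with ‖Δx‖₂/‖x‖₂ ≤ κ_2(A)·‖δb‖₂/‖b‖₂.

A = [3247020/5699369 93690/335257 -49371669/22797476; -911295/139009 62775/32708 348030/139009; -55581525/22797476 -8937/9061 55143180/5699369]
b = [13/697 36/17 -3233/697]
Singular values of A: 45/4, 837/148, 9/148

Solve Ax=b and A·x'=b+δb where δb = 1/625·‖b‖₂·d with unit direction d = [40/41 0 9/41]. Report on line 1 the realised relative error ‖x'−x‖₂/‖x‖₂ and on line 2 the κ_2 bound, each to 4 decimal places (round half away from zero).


largest singular value 45/4, smallest 9/148
condition number: (45/4) ÷ (9/148) = 185.0000
bound on ‖Δx‖/‖x‖: κ·ε = 185.0000·1/625 = 0.2960
solve Ax = b  →  x = [-6.0313 -14.9075 -3.5189]
‖b‖ = 5.0990, ‖x‖ = 16.4618
δb = ε·‖b‖·d = [0.0080 0.0000 0.0018]; solving A·Δx = δb gives ‖Δx‖ = 0.1342
relative error = 0.0081
so the bound overstates the realised error by a factor of ≈ 36.3198 (computed from the unrounded values)

0.0081
0.2960


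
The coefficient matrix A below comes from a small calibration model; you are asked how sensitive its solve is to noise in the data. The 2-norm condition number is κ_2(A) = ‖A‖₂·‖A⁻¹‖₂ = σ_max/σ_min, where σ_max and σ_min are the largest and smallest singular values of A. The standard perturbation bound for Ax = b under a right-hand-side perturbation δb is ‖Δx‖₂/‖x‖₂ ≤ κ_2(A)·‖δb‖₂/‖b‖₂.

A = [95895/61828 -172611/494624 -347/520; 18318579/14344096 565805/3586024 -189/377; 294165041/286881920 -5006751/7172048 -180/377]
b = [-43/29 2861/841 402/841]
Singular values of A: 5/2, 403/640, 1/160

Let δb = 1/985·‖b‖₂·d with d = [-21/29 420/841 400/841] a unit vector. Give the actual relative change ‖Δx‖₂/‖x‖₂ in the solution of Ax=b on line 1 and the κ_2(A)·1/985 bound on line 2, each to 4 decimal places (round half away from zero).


largest singular value 5/2, smallest 1/160
condition number: (5/2) ÷ (1/160) = 400.0000
bound on ‖Δx‖/‖x‖: κ·ε = 400.0000·1/985 = 0.4061
solve Ax = b  →  x = [181.1700 -37.5077 442.9231]
2-norm of b is 3.7417; of x, 480.0107
Δx = A⁻¹·δb where δb = 1/985·3.7417·d; ‖Δx‖ = 0.6078
dividing the unrounded norms, ‖Δx‖/‖x‖ = 0.0013
realised/bound (from unrounded values) ≈ 0.0031

0.0013
0.4061


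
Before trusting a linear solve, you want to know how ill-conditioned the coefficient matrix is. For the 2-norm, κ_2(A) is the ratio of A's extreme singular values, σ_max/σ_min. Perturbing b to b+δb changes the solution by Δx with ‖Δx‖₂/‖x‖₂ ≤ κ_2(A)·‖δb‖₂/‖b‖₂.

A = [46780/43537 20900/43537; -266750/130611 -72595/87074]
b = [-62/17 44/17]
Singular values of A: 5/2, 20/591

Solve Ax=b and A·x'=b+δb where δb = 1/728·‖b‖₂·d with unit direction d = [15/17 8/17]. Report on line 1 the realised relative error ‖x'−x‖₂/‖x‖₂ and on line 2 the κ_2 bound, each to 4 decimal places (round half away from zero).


from the listed singular values, σ₁ = 5/2, σ_n = 20/591
condition number: (5/2) ÷ (20/591) = 73.8750
κ_2(A)·‖δb‖/‖b‖ = 0.1015
solve Ax = b  →  x = [21.2538 -55.1692]
‖b‖ = 4.4721, ‖x‖ = 59.1217
with δb = [0.0054 0.0029], A·Δx = δb → ‖Δx‖ = 0.1815
realised ‖Δx‖/‖x‖ = 0.0031
so the bound overstates the realised error by a factor of ≈ 33.0500 (computed from the unrounded values)

0.0031
0.1015


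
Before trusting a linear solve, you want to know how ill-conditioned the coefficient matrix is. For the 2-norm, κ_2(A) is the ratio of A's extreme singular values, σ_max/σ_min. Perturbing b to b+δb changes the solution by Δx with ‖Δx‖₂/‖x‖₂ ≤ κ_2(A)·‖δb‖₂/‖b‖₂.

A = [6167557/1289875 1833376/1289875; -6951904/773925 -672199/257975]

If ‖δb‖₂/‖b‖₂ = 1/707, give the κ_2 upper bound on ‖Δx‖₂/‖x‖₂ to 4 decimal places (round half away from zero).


0.5151

form AᵀA = [5365304722369/51813140625 521622580864/17271046875; 521622580864/17271046875 50718183209/5757015625] with trace 9314829394/82901025 and determinant 7890481/82901025
λ_max, λ_min = (9314829394/82901025 ± √86763430123475835136/6872579946050625)/2 = 2809/25, 2809/3316041
κ = σ_max/σ_min = (53/5)/(53/1821) = 364.2000
bound on ‖Δx‖/‖x‖: κ·ε = 364.2000·1/707 = 0.5151


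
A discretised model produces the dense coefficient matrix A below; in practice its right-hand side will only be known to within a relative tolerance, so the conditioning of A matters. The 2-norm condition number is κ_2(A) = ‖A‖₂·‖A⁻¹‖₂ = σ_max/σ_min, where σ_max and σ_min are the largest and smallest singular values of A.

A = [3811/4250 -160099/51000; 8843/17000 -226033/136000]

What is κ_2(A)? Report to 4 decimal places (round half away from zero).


M = AᵀA = [214933/200000 -17661469/4800000; -17661469/4800000 1453457717/115200000]. tr(M)=12618073/921600, det(M)=1874161/92160000
λ_max, λ_min = (12618073/921600 ± √6365867086489/33973862400)/2 = 1369/100, 1369/921600
κ_2(A) = √(λ_max/λ_min) = √((1369/100) / (1369/921600)) = 96.0000

96.0000


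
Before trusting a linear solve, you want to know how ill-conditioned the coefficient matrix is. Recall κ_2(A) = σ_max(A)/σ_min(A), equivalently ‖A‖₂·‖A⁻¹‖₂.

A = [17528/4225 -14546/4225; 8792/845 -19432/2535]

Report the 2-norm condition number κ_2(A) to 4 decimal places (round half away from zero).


48.7500

form AᵀA = [13252736/105625 -29799056/316875; -29799056/316875 67126276/950625] with trace 7456036/38025 and determinant 614656/38025
solving λ² − 7456036/38025·λ + 614656/38025 = 0 gives λ = 196, 3136/38025
σ_max=√196=14, σ_min=√(3136/38025)=(56/195) → κ = 48.7500


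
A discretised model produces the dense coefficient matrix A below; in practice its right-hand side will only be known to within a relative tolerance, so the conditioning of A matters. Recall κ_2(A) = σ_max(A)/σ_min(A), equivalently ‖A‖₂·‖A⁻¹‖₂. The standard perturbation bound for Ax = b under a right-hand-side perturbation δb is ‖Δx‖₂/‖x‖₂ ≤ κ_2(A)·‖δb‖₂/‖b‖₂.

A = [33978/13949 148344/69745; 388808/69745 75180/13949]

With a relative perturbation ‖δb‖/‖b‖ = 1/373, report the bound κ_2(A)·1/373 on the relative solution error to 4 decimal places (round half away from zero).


AᵀA = [1065291556/28783225 202787088/5756645; 202787088/5756645 966312144/28783225]; tr = 96628/1369, det = 1382976/855625
char-poly roots: 1764/25 and 784/34225
σ_max=√(1764/25)=(42/5), σ_min=√(784/34225)=(28/185) → κ = 55.5000
κ_2(A)·‖δb‖/‖b‖ = 0.1488

0.1488


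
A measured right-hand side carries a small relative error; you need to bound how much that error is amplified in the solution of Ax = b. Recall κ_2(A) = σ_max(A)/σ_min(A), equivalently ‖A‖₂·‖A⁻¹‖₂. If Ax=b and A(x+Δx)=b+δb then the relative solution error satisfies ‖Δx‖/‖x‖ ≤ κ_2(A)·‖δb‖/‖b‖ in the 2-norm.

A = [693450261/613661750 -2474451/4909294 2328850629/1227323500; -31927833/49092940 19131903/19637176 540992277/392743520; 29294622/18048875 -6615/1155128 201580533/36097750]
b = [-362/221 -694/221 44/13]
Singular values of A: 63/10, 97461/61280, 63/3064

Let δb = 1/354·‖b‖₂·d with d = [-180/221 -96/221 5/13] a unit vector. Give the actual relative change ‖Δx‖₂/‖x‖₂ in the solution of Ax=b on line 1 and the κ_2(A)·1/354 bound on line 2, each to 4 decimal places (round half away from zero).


0.0035
0.8655

from the listed singular values, σ₁ = 63/10, σ_n = 63/3064
κ = σ_max/σ_min = (63/10)/(63/3064) = 306.4000
worst-case relative error ≤ 306.4000 × 1/354 = 0.8655
solve Ax = b  →  x = [-127.8356 -141.7408 37.6161]
2-norm of b is 4.8990; of x, 194.5440
with δb = [-0.0113 -0.0060 0.0053], A·Δx = δb → ‖Δx‖ = 0.6731
dividing the unrounded norms, ‖Δx‖/‖x‖ = 0.0035
realised/bound (from unrounded values) ≈ 0.0040


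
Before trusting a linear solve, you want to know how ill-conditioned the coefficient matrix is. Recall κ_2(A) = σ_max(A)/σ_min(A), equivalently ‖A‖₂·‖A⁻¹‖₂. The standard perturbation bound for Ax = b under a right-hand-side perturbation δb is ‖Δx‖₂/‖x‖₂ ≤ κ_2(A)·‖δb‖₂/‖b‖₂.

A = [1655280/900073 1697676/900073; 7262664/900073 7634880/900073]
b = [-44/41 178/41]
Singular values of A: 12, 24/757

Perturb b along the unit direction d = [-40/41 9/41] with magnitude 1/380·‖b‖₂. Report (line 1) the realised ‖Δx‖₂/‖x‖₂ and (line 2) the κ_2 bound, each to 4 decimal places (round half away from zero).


from the listed singular values, σ₁ = 12, σ_n = 24/757
κ_2(A) = 12 / (24/757) = 378.5000
perturbation bound = 378.5000·1/380 = 0.9961
solve Ax = b  →  x = [-45.4511 43.7471]
‖b‖₂ = 4.4721 and ‖x‖₂ = 63.0842
re-solving with b+δb shifts x by Δx of norm 0.3712
realised ‖Δx‖/‖x‖ = 0.0059
realised/bound (from unrounded values) ≈ 0.0059

0.0059
0.9961


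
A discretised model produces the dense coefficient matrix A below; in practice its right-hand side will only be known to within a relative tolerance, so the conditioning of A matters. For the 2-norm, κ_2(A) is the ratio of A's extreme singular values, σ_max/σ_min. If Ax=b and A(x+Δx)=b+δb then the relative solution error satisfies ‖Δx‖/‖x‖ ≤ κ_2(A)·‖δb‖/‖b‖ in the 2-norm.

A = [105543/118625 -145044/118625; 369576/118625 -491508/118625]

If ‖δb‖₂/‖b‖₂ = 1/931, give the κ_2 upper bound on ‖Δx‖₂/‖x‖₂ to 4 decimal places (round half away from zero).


0.2548

form AᵀA = [1181805957/112575125 -1575663516/112575125; -1575663516/112575125 2100943008/112575125] with trace 656549793/22515025 and determinant 8503056/562875625
λ_max, λ_min = (656549793/22515025 ± √17241079969815849/20277054030025)/2 = 729/25, 11664/22515025
κ = σ_max/σ_min = (27/5)/(108/4745) = 237.2500
perturbation bound = 237.2500·1/931 = 0.2548


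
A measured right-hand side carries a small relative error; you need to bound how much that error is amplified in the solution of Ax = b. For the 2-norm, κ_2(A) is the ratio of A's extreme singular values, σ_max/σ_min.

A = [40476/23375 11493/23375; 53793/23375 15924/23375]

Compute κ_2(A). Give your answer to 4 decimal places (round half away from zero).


187.0000

form AᵀA = [181279737/21855625 52871616/21855625; 52871616/21855625 15426513/21855625] with trace 314730/34969 and determinant 81/34969
solving λ² − 314730/34969·λ + 81/34969 = 0 gives λ = 9, 9/34969
σ_max=√9=3, σ_min=√(9/34969)=(3/187) → κ = 187.0000


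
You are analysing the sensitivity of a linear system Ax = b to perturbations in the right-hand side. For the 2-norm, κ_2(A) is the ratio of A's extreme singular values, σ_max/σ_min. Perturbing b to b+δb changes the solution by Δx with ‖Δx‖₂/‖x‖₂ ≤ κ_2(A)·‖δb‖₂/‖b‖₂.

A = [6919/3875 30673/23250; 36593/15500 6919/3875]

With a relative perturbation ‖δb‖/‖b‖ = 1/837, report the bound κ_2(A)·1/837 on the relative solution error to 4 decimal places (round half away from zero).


0.2222

form AᵀA = [16840069/1922000 9472111/1441500; 9472111/1441500 21313961/4324500] with trace 47363293/3459600 and determinant 1874161/345960000
λ_max, λ_min = (47363293/3459600 ± √89720886796321/478753286400)/2 = 1369/100, 1369/3459600
κ = σ_max/σ_min = (37/10)/(37/1860) = 186.0000
worst-case relative error ≤ 186.0000 × 1/837 = 0.2222


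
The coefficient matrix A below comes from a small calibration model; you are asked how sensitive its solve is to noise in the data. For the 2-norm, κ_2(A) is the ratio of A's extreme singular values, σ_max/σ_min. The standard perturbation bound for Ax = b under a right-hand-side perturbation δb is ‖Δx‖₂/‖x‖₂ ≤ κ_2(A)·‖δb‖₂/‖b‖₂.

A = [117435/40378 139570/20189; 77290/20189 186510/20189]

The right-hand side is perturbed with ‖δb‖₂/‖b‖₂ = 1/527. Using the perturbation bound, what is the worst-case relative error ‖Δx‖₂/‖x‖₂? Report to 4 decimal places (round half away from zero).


AᵀA = [37685955625/1630382884 22610559375/407595721; 22610559375/407595721 54265765000/407595721]; tr = 1507390625/9647236, det = 390625/2411809
eigenvalues of AᵀA: λ = (tr ± √(tr²−4·det))/2 = 625/4, 2500/2411809
κ_2(A) = √(λ_max/λ_min) = √((625/4) / (2500/2411809)) = 388.2500
perturbation bound = 388.2500·1/527 = 0.7367

0.7367


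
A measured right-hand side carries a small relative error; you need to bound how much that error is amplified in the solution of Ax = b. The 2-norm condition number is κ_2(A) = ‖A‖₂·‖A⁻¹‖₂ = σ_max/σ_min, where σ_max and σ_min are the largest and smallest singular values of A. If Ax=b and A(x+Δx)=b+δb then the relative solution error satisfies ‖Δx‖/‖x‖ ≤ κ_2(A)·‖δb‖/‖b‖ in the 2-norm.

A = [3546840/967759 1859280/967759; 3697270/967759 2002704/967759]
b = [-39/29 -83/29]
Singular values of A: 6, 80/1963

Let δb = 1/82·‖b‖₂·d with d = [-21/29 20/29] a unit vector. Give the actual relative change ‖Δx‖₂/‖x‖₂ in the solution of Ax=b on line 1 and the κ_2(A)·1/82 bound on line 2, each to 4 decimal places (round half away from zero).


σ_max = 6, σ_min = 80/1963
condition number: 6 ÷ (80/1963) = 147.2250
perturbation bound = 147.2250·1/82 = 1.7954
solve Ax = b  →  x = [11.1059 -21.8860]
2-norm of b is 3.1623; of x, 24.5426
δb = ε·‖b‖·d = [-0.0279 0.0266]; solving A·Δx = δb gives ‖Δx‖ = 0.9463
realised ‖Δx‖/‖x‖ = 0.0386
tightness: 0.0386 against a bound of 1.7954 (unrounded ratio ≈ 0.0215)

0.0386
1.7954


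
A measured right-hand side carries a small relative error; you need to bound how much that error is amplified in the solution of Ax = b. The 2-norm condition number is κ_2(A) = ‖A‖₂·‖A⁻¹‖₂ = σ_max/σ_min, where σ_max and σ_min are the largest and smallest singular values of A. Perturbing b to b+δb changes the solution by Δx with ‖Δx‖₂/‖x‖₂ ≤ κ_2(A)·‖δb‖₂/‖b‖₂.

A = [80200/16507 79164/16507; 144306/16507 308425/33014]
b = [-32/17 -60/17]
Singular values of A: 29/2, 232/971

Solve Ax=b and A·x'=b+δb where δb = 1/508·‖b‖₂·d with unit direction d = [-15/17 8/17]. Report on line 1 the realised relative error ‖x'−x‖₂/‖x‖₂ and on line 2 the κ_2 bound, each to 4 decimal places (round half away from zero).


0.1195
0.1195

σ_max = 29/2, σ_min = 232/971
κ = σ_max/σ_min = (29/2)/(232/971) = 60.6875
κ_2(A)·‖δb‖/‖b‖ = 0.1195
solve Ax = b  →  x = [-0.1902 -0.1998]
‖b‖ = 4.0000, ‖x‖ = 0.2759
δb = ε·‖b‖·d = [-0.0069 0.0037]; solving A·Δx = δb gives ‖Δx‖ = 0.0330
realised ‖Δx‖/‖x‖ = 0.1195
realised/bound = 1 exactly: the bound is attained for this b and d


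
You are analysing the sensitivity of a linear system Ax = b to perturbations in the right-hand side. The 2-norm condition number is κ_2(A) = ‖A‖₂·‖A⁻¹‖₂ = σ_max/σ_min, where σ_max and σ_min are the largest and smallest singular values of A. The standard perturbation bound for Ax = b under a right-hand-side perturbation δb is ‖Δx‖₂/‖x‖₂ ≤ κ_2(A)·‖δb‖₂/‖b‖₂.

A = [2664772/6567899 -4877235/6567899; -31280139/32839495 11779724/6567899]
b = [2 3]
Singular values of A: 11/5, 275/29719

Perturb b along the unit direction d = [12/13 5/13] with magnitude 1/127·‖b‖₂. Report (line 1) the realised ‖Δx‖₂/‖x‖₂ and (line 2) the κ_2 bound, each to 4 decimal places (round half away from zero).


σ_max = 11/5, σ_min = 275/29719
condition number: (11/5) ÷ (275/29719) = 237.7520
worst-case relative error ≤ 237.7520 × 1/127 = 1.8721
solve Ax = b  →  x = [285.6374 153.3703]
‖b‖ = 3.6056, ‖x‖ = 324.2085
Δx = A⁻¹·δb where δb = 1/127·3.6056·d; ‖Δx‖ = 3.0681
realised ‖Δx‖/‖x‖ = 0.0095
realised/bound (from unrounded values) ≈ 0.0051

0.0095
1.8721


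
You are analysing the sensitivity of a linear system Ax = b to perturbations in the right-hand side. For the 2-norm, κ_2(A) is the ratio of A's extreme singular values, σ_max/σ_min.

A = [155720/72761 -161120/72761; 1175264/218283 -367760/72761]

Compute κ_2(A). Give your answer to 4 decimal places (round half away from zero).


M = AᵀA = [9464401984/281937681 -3002863360/93979227; -3002863360/93979227 953888000/31326409]. tr(M)=21461824/335241, det(M)=409600/335241
eigenvalues of AᵀA: λ = (tr ± √(tr²−4·det))/2 = 64, 6400/335241
σ_max=√64=8, σ_min=√(6400/335241)=(80/579) → κ = 57.9000

57.9000


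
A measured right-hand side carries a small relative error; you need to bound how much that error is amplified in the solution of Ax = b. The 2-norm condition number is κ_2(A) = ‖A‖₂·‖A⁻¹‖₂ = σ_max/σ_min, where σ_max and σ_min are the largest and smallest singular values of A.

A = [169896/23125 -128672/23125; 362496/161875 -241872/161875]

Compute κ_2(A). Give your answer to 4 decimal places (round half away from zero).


62.1600

AᵀA = [2473233984/41925625 -1854175488/41925625; -1854175488/41925625 1391631616/41925625]; tr = 154594624/1677025, det = 147456/67081
solving λ² − 154594624/1677025·λ + 147456/67081 = 0 gives λ = 2304/25, 1600/67081
σ_max=√(2304/25)=(48/5), σ_min=√(1600/67081)=(40/259) → κ = 62.1600


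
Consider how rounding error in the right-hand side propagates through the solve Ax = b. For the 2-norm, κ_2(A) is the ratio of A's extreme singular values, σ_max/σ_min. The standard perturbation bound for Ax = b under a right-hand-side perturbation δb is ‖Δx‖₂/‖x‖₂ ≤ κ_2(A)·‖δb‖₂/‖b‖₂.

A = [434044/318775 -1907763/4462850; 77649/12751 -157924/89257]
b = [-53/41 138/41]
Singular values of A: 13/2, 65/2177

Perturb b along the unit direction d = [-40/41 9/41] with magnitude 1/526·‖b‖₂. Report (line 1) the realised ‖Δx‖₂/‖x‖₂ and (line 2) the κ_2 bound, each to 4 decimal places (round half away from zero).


σ_max = 13/2, σ_min = 65/2177
κ = σ_max/σ_min = (13/2)/(65/2177) = 217.7000
perturbation bound = 217.7000·1/526 = 0.4139
solve Ax = b  →  x = [19.1988 64.1760]
2-norm of b is 3.6056; of x, 66.9862
with δb = [-0.0067 0.0015], A·Δx = δb → ‖Δx‖ = 0.2296
dividing the unrounded norms, ‖Δx‖/‖x‖ = 0.0034
so the bound overstates the realised error by a factor of ≈ 120.7611 (computed from the unrounded values)

0.0034
0.4139


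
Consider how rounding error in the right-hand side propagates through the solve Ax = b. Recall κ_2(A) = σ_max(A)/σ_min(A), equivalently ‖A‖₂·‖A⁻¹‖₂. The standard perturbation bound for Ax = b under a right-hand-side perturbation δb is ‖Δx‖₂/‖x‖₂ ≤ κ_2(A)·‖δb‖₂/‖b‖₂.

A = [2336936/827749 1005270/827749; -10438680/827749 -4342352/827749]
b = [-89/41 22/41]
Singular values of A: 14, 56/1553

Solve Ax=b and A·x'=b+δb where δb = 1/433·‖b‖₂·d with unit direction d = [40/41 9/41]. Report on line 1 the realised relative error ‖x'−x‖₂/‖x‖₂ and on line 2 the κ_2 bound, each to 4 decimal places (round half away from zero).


largest singular value 14, smallest 56/1553
κ = σ_max/σ_min = 14/(56/1553) = 388.2500
perturbation bound = 388.2500·1/433 = 0.8967
solve Ax = b  →  x = [21.2665 -51.2253]
‖b‖ = 2.2361, ‖x‖ = 55.4643
Δx = A⁻¹·δb where δb = 1/433·2.2361·d; ‖Δx‖ = 0.1432
realised ‖Δx‖/‖x‖ = 0.0026
tightness: 0.0026 against a bound of 0.8967 (unrounded ratio ≈ 0.0029)

0.0026
0.8967


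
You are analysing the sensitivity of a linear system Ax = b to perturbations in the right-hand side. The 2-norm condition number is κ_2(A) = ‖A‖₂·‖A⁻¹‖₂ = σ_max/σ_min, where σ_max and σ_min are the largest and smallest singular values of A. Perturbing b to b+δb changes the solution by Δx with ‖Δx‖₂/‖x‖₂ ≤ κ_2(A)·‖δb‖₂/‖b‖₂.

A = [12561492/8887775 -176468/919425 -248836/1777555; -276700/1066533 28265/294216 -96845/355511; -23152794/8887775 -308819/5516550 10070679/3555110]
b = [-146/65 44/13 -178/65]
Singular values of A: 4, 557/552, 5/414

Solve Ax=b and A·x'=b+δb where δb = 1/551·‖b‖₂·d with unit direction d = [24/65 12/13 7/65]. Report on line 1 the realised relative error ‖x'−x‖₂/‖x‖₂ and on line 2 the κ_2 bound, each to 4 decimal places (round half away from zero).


0.0044
0.6011

σ_max = 4, σ_min = 5/414
κ = σ_max/σ_min = 4/(5/414) = 331.2000
worst-case relative error ≤ 331.2000 × 1/551 = 0.6011
solve Ax = b  →  x = [22.7647 162.4311 23.1779]
‖b‖ = 4.8990, ‖x‖ = 165.6482
δb = ε·‖b‖·d = [0.0033 0.0082 0.0010]; solving A·Δx = δb gives ‖Δx‖ = 0.7362
relative error = 0.0044
tightness: 0.0044 against a bound of 0.6011 (unrounded ratio ≈ 0.0074)
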